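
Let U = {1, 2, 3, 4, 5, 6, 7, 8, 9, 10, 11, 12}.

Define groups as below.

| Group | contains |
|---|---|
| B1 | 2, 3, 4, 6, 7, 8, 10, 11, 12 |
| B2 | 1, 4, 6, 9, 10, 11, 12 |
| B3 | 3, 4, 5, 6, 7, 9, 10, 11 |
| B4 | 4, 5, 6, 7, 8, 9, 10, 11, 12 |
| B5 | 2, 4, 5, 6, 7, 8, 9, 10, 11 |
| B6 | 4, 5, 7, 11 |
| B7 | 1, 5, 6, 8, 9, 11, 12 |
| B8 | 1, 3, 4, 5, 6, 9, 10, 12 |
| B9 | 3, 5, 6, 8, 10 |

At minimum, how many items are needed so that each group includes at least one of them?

2

The 2 items {6, 7} hit every group.
No single item lies in every group, so at least 2 are needed and 2 is optimal.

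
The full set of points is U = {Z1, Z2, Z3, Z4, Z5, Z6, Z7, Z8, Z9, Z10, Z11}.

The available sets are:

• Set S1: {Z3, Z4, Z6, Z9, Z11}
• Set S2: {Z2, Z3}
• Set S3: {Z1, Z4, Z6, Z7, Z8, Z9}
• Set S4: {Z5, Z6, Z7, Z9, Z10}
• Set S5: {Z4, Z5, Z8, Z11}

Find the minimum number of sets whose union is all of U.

S1 and S2 and S3 and S4 together: S1 ∪ S2 ∪ S3 ∪ S4 = {Z1, Z2, Z3, Z4, Z5, Z6, Z7, Z8, Z9, Z10, Z11} — every point is covered.
Only S3 contains Z1, so S3 is forced; the remaining 5 points need at least 3 more sets (each remaining set adds at most 2) — so at least 4 sets are needed, and 4 is optimal.

4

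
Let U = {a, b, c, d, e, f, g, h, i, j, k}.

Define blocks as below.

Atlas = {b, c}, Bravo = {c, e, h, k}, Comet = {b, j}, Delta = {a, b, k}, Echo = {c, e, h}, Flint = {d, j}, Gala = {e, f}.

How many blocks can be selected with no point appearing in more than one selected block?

Delta, Echo, Flint are pairwise disjoint (Delta={a,b,k}; Echo={c,e,h}; Flint={d,j}).
Every remaining block overlaps one of these, and no 4 of the listed blocks are pairwise disjoint, so 3 is the maximum.

3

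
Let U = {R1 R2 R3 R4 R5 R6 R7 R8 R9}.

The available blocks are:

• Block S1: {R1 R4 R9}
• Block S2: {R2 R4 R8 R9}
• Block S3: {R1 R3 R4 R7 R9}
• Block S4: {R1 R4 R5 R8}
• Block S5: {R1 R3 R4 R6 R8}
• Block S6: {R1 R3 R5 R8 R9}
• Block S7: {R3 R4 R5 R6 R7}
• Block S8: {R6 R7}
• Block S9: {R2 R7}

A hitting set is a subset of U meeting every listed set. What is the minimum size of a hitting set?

Take H = {R1, R7, R9}. Each listed block contains at least one of these, so H is a hitting set of size 3.
No choice of 2 items meets every block, so 3 is the minimum.

3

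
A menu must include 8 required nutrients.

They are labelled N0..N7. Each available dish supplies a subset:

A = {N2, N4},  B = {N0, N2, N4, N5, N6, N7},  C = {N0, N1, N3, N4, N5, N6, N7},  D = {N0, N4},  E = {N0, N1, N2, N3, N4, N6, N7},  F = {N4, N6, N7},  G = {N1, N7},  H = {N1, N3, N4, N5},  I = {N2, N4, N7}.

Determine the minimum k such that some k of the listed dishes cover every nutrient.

2

Take {E, H}. Their union is {N0, N1, N2, N3, N4, N5, N6, N7}, which is all 8 nutrients.
No single dish has all 8 nutrients (the largest, C, has 7), so 2 is optimal.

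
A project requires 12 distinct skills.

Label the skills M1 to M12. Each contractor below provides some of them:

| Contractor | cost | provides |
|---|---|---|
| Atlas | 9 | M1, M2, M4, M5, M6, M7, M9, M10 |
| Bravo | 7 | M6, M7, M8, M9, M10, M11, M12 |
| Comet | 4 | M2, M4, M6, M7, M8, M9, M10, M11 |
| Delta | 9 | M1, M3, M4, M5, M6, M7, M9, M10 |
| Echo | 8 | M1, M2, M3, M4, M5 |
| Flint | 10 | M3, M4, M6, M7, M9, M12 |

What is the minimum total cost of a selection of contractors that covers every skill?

Bravo, Echo together cover every skill (Bravo ∪ Echo = {M1, M2, M3, M4, M5, M6, M7, M8, M9, M10, M11, M12}); total cost 7 + 8 = 15.
The greedy pick Comet, Echo, Bravo costs 19; no covering selection beats 15.

15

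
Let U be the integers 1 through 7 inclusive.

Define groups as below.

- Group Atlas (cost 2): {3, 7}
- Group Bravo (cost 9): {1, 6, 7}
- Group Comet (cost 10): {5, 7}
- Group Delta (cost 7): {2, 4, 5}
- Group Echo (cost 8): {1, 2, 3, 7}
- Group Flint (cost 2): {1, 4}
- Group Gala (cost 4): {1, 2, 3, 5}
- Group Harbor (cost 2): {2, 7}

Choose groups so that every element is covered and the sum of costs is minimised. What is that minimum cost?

Bravo, Flint, Gala together cover every element (Bravo ∪ Flint ∪ Gala = {1, 2, 3, 4, 5, 6, 7}); total cost 9 + 2 + 4 = 15.
The greedy pick Atlas, Flint, Gala, Bravo costs 17; no covering selection beats 15.

15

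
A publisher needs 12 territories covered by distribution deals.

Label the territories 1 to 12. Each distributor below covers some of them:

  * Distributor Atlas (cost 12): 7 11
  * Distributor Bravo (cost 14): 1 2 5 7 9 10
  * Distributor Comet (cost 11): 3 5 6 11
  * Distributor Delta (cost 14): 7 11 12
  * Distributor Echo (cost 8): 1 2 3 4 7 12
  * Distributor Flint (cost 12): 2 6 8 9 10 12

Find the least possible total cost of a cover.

31

Comet, Echo, Flint together cover every territory (Comet ∪ Echo ∪ Flint = {1, 2, 3, 4, 5, 6, 7, 8, 9, 10, 11, 12}); total cost 11 + 8 + 12 = 31.
No covering selection has total cost below 31.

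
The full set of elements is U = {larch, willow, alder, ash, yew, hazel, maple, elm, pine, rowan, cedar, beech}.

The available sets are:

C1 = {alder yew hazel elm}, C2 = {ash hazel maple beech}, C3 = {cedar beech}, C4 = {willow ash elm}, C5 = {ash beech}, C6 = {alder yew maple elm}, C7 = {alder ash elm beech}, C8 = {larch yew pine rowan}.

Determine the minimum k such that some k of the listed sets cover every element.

5

C1, C3, C4, C6, and C8 cover everything between them: the union {larch, willow, alder, ash, yew, hazel, maple, elm, pine, rowan, cedar, beech} is all of U.
No 4 of the 8 sets cover everything (all 70 combinations miss at least one element), so 5 is optimal.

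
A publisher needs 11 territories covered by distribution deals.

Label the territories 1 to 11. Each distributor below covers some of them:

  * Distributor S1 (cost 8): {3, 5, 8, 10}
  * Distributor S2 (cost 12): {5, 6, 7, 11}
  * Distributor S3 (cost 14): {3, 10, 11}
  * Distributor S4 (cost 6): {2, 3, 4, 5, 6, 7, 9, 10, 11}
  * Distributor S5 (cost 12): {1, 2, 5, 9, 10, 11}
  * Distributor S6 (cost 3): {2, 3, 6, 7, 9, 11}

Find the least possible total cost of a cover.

26

S1, S4, S5 together cover every territory (S1 ∪ S4 ∪ S5 = {1, 2, 3, 4, 5, 6, 7, 8, 9, 10, 11}); total cost 8 + 6 + 12 = 26.
The greedy pick S6, S4, S1, S5 costs 29; no covering selection beats 26.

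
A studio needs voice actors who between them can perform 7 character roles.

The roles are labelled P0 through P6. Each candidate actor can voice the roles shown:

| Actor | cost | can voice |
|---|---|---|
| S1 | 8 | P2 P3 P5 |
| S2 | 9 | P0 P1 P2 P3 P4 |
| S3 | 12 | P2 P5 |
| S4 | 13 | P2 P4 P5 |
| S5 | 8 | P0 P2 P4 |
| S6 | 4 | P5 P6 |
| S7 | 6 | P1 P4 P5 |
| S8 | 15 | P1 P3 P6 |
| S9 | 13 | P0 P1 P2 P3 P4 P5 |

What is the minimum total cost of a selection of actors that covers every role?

S2, S6 together cover every role (S2 ∪ S6 = {P0, P1, P2, P3, P4, P5, P6}); total cost 9 + 4 = 13.
No covering selection has total cost below 13.

13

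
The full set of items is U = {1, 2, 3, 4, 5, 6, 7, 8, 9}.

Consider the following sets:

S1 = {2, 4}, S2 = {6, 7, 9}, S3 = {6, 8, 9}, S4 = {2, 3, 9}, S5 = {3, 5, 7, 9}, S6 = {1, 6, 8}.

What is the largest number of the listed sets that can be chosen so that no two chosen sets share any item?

S1, S5, S6 are pairwise disjoint (S1={2,4}; S5={3,5,7,9}; S6={1,6,8}).
Every remaining set overlaps one of these, and no 4 of the listed sets are pairwise disjoint, so 3 is the maximum.

3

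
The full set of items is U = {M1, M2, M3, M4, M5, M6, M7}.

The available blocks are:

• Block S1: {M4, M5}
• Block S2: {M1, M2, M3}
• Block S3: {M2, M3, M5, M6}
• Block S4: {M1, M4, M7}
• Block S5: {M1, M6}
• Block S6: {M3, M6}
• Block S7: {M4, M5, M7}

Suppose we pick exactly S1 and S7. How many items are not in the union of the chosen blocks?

4

Union of S1, S7 = {M4, M5, M7}.
Not covered: M1, M2, M3, M6 — 4 items.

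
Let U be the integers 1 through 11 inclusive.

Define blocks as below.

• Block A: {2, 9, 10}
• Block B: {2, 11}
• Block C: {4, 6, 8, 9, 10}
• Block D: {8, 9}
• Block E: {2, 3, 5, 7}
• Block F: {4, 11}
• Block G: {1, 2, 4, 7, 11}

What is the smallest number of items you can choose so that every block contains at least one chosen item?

H = {2, 4, 8} meets every block (each contains at least one member of H), and |H| = 3.
The blocks D, E, F are pairwise disjoint, so any hitting set needs a separate item for each — at least 3. Hence 3 is optimal.

3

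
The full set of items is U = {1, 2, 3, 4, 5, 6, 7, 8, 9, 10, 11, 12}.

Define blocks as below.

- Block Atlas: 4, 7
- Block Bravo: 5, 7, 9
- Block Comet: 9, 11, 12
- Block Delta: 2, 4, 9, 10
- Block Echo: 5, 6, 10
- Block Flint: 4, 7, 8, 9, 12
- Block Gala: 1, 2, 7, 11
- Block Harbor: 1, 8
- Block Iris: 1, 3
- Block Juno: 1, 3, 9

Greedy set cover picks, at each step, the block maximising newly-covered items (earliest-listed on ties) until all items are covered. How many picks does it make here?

4

Greedy: pick Flint (covers 5 new) → pick Echo (covers 3 new) → pick Gala (covers 3 new) → pick Iris (covers 1 new). Total picks: 4.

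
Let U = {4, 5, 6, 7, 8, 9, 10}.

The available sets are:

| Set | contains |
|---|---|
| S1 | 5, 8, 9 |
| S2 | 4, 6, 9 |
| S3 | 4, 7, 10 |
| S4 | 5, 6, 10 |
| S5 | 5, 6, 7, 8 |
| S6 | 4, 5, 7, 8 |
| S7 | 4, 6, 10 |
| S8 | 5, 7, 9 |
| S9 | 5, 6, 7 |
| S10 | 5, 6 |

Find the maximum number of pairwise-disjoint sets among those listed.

2

S1, S3 are pairwise disjoint (S1={5,8,9}; S3={4,7,10}).
Every remaining set overlaps one of these, and no 3 of the listed sets are pairwise disjoint, so 2 is the maximum.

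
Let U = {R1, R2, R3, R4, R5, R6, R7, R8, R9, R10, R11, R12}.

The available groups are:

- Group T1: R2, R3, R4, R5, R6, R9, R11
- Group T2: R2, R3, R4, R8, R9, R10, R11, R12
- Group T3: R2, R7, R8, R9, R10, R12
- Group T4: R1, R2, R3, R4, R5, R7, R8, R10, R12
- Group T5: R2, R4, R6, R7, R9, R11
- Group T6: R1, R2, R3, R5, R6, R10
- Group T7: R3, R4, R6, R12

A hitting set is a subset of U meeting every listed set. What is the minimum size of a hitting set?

Take H = {R2, R12}. Each listed group contains at least one of these, so H is a hitting set of size 2.
No single item lies in every group, so at least 2 are needed and 2 is optimal.

2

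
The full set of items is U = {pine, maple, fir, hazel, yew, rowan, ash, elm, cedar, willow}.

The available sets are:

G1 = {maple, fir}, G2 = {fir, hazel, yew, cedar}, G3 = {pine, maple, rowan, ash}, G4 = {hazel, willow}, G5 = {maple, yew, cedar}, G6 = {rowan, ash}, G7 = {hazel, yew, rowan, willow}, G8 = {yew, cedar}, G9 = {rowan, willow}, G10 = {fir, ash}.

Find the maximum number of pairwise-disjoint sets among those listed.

4

G1, G4, G6, G8 are pairwise disjoint (G1={maple,fir}; G4={hazel,willow}; G6={rowan,ash}; G8={yew,cedar}).
Every remaining set overlaps one of these, and no 5 of the listed sets are pairwise disjoint, so 4 is the maximum.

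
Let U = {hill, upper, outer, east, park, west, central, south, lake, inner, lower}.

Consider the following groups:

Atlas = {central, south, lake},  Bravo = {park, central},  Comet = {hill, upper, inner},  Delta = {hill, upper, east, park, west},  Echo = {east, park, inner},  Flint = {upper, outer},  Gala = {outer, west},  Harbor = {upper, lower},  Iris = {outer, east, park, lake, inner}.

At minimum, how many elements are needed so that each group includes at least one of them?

Take H = {upper, outer, park, central}. Each listed group contains at least one of these, so H is a hitting set of size 4.
The groups Atlas, Echo, Gala, Harbor are pairwise disjoint, so any hitting set needs a separate element for each — at least 4. Hence 4 is optimal.

4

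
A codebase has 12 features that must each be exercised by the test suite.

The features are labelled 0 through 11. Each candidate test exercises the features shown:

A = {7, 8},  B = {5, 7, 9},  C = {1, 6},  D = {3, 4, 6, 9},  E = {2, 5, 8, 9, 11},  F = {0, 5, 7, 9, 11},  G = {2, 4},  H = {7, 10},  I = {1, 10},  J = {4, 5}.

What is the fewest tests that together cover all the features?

4

D and E and F and I together: D ∪ E ∪ F ∪ I = {0, 1, 2, 3, 4, 5, 6, 7, 8, 9, 10, 11} — every feature is covered.
Only F contains 0, so F is forced; the remaining 7 features need at least 3 more tests (each remaining test adds at most 3) — so at least 4 tests are needed, and 4 is optimal.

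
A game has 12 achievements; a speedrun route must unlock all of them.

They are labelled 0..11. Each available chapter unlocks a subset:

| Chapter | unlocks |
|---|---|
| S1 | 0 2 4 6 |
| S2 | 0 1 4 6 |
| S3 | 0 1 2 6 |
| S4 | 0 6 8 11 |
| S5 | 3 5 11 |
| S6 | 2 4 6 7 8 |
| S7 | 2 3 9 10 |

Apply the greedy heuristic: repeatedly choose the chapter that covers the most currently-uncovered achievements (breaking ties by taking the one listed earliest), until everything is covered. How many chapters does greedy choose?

Greedy: pick S6 (covers 5 new) → pick S5 (covers 3 new) → pick S2 (covers 2 new) → pick S7 (covers 2 new). Total picks: 4.

4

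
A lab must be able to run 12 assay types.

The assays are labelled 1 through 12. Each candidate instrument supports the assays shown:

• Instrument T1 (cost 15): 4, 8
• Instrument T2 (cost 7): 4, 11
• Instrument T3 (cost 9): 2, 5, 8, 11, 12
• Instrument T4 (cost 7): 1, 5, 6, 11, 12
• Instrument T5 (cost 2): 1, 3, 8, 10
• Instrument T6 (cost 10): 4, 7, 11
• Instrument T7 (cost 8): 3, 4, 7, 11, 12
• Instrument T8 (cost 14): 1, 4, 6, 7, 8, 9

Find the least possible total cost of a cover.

T3, T5, T8 together cover every assay (T3 ∪ T5 ∪ T8 = {1, 2, 3, 4, 5, 6, 7, 8, 9, 10, 11, 12}); total cost 9 + 2 + 14 = 25.
The greedy pick T5, T4, T7, T3, T8 costs 40; no covering selection beats 25.

25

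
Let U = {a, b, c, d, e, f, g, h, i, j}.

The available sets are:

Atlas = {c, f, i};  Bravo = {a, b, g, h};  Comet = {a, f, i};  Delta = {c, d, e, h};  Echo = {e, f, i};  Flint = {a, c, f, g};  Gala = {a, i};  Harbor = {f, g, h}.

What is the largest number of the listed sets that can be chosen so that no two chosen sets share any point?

Bravo, Echo are pairwise disjoint (Bravo={a,b,g,h}; Echo={e,f,i}).
Every remaining set overlaps one of these, and no 3 of the listed sets are pairwise disjoint, so 2 is the maximum.

2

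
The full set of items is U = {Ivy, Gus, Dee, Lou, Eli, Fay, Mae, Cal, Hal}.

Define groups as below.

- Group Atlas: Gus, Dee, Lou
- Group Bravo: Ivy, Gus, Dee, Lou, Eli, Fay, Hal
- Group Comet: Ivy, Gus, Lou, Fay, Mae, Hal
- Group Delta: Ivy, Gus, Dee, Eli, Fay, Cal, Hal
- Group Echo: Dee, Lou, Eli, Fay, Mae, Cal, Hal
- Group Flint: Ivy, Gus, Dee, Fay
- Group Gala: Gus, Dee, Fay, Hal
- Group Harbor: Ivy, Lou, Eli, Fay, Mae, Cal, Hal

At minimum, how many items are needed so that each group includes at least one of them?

The 2 items {Gus, Fay} hit every group.
No single item lies in every group, so at least 2 are needed and 2 is optimal.

2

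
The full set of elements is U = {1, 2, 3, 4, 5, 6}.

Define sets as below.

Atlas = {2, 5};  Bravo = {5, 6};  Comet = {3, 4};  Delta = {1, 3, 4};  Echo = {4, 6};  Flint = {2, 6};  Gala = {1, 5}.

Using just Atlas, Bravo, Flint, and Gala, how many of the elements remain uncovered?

2

Union of Atlas, Bravo, Flint, Gala = {1, 2, 5, 6}.
Not covered: 3, 4 — 2 elements.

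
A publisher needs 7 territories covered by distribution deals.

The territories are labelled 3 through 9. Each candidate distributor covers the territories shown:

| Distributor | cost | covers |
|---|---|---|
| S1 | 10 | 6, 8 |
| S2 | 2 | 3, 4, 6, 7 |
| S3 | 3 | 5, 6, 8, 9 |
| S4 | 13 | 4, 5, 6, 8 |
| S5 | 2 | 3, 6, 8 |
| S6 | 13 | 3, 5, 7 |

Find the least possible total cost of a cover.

5

S2, S3 together cover every territory (S2 ∪ S3 = {3, 4, 5, 6, 7, 8, 9}); total cost 2 + 3 = 5.
No covering selection has total cost below 5.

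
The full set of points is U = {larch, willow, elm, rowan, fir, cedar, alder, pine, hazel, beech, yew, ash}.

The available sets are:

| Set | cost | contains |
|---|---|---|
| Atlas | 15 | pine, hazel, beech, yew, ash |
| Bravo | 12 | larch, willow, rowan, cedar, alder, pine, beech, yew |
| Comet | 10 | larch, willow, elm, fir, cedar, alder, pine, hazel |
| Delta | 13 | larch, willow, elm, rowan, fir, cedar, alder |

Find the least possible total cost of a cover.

28

Atlas, Delta together cover every point (Atlas ∪ Delta = {larch, willow, elm, rowan, fir, cedar, alder, pine, hazel, beech, yew, ash}); total cost 15 + 13 = 28.
The greedy pick Comet, Bravo, Atlas costs 37; no covering selection beats 28.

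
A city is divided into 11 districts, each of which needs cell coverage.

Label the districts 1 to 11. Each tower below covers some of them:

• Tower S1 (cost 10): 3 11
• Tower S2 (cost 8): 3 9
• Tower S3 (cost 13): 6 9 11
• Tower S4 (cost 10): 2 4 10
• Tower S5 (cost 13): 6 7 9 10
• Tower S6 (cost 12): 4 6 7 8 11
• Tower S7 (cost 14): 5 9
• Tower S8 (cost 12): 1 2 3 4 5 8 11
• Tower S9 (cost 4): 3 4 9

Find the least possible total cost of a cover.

25

S5, S8 together cover every district (S5 ∪ S8 = {1, 2, 3, 4, 5, 6, 7, 8, 9, 10, 11}); total cost 13 + 12 = 25.
The greedy pick S9, S8, S5 costs 29; no covering selection beats 25.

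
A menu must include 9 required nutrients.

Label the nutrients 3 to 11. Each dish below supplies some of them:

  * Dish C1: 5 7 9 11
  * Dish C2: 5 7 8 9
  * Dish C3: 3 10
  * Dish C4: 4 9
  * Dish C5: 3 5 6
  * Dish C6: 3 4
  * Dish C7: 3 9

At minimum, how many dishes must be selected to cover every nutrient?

5

Take {C1, C2, C3, C4, C5}. Their union is {3, 4, 5, 6, 7, 8, 9, 10, 11}, which is all 9 nutrients.
No 4 of the 7 dishes cover everything (all 35 combinations miss at least one nutrient), so 5 is optimal.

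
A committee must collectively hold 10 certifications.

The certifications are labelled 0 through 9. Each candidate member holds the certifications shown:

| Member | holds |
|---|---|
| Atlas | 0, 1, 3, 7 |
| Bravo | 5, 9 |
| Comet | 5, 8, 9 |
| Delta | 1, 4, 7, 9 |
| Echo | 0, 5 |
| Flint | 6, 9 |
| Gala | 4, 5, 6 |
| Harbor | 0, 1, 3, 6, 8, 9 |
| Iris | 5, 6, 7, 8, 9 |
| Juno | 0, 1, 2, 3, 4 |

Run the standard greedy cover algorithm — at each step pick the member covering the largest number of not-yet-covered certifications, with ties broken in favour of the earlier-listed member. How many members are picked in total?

Greedy: pick Harbor (covers 6 new) → pick Delta (covers 2 new) → pick Bravo (covers 1 new) → pick Juno (covers 1 new). Total picks: 4.
(The true minimum cover uses only 2 members, so greedy is not optimal here.)

4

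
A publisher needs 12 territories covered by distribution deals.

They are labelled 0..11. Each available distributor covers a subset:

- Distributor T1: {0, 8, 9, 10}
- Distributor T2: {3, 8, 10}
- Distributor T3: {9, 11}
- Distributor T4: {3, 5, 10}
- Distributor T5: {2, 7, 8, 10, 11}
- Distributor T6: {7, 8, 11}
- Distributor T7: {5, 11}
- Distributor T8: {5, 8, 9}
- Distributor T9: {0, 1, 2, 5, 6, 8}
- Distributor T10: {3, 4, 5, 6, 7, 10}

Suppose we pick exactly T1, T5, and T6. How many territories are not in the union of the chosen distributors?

Union of T1, T5, T6 = {0, 2, 7, 8, 9, 10, 11}.
Not covered: 1, 3, 4, 5, 6 — 5 territories.

5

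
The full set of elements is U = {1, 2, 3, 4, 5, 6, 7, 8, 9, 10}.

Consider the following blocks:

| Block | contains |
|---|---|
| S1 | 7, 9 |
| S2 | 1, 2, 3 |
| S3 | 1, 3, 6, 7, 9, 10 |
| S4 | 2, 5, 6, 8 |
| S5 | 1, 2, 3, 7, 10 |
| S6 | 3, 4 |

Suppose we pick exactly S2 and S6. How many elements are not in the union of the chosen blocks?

Union of S2, S6 = {1, 2, 3, 4}.
Not covered: 5, 6, 7, 8, 9, 10 — 6 elements.

6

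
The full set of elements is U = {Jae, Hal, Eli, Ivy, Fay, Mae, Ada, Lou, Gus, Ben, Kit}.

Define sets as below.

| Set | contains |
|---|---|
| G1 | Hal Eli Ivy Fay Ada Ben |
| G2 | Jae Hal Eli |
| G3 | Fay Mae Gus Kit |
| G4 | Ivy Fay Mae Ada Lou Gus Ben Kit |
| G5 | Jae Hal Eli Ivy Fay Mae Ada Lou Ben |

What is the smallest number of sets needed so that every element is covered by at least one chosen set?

G2 and G4 cover everything between them: the union {Jae, Hal, Eli, Ivy, Fay, Mae, Ada, Lou, Gus, Ben, Kit} is all of U.
No single set has all 11 elements (the largest, G5, has 9), so 2 is optimal.

2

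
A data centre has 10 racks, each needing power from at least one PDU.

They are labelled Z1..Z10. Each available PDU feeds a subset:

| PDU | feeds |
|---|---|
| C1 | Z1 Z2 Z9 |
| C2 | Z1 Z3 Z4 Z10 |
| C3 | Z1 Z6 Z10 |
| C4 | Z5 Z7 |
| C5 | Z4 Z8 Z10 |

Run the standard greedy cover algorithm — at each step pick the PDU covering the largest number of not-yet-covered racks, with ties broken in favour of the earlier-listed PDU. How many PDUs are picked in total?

Greedy: pick C2 (covers 4 new) → pick C1 (covers 2 new) → pick C4 (covers 2 new) → pick C3 (covers 1 new) → pick C5 (covers 1 new). Total picks: 5.

5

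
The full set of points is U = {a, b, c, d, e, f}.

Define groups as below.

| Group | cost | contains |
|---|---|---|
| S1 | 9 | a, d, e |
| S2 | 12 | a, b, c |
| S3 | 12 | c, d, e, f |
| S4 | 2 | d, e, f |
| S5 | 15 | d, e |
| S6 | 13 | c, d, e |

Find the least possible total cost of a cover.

S2, S4 together cover every point (S2 ∪ S4 = {a, b, c, d, e, f}); total cost 12 + 2 = 14.
No covering selection has total cost below 14.

14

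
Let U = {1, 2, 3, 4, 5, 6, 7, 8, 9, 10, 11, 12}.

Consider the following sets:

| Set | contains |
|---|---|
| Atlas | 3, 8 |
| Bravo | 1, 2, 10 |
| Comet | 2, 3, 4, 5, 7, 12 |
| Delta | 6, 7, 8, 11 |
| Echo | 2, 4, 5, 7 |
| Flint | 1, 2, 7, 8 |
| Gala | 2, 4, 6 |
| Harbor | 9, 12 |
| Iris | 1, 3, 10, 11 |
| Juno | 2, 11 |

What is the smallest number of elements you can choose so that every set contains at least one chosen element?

4

H = {2, 3, 8, 9} meets every set (each contains at least one member of H), and |H| = 4.
No choice of 3 elements meets every set, so 4 is the minimum.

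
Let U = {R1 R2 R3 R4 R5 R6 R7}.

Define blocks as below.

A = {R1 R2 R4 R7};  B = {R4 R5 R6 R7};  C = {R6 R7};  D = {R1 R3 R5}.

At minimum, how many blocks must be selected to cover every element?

3

A, B, and D cover everything between them: the union {R1, R2, R3, R4, R5, R6, R7} is all of U.
Only A contains R2, so A is forced; the remaining 3 elements need at least 2 more blocks (each remaining block adds at most 2) — so at least 3 blocks are needed, and 3 is optimal.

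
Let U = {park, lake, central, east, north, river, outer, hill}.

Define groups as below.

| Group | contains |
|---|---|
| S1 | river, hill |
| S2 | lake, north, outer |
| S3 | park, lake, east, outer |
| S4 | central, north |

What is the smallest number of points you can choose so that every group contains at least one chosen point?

3

Take H = {park, north, hill}. Each listed group contains at least one of these, so H is a hitting set of size 3.
The groups S1, S3, S4 are pairwise disjoint, so any hitting set needs a separate point for each — at least 3. Hence 3 is optimal.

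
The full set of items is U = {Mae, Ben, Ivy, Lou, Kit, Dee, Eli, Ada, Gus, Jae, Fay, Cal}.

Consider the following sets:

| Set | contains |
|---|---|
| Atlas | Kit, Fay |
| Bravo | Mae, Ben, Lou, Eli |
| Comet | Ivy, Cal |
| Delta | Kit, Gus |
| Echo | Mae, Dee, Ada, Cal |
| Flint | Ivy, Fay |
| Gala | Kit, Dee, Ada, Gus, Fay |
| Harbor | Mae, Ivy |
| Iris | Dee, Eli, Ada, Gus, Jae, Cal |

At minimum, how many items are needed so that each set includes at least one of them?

Take H = {Ben, Ivy, Kit, Ada}. Each listed set contains at least one of these, so H is a hitting set of size 4.
No choice of 3 items meets every set, so 4 is the minimum.

4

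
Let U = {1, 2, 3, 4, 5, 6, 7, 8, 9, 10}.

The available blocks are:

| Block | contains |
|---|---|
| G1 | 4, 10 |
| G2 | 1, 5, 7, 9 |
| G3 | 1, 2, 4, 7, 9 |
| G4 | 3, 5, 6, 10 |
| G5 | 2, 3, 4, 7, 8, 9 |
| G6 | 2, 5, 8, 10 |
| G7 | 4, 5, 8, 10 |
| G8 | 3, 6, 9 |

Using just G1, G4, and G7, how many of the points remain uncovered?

Union of G1, G4, G7 = {3, 4, 5, 6, 8, 10}.
Not covered: 1, 2, 7, 9 — 4 points.

4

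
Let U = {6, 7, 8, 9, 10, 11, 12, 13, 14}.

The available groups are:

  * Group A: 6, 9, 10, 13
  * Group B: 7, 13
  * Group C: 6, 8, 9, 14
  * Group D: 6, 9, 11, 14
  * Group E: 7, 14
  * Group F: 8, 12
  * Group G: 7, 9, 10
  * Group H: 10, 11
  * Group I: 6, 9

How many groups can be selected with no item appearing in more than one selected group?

B, F, H, I are pairwise disjoint (B={7,13}; F={8,12}; H={10,11}; I={6,9}).
Every remaining group overlaps one of these, and no 5 of the listed groups are pairwise disjoint, so 4 is the maximum.

4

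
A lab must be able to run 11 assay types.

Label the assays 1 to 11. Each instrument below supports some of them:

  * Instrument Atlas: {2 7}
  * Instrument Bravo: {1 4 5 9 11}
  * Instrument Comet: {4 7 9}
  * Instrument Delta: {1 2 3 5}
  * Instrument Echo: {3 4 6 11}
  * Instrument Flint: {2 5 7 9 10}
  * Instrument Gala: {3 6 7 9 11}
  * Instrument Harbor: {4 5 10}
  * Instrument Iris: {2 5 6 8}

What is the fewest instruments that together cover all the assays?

4

Take {Delta, Echo, Flint, Iris}. Their union is {1, 2, 3, 4, 5, 6, 7, 8, 9, 10, 11}, which is all 11 assays.
No 3 of the 9 instruments cover everything (all 84 combinations miss at least one assay), so 4 is optimal.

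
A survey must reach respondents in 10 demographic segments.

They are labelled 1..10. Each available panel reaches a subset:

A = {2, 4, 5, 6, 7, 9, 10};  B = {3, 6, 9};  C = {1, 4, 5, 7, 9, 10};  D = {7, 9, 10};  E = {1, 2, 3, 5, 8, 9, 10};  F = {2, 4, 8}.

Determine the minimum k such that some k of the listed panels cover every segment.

A and E together: A ∪ E = {1, 2, 3, 4, 5, 6, 7, 8, 9, 10} — every segment is covered.
No single panel has all 10 segments (the largest, A, has 7), so 2 is optimal.

2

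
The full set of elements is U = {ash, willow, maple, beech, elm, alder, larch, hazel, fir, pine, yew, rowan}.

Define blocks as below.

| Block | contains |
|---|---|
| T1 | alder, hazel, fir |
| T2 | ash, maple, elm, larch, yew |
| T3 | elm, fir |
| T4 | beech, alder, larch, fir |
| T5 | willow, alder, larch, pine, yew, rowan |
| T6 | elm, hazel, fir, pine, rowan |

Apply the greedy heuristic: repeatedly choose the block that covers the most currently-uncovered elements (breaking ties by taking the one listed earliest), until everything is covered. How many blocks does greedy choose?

Greedy: pick T5 (covers 6 new) → pick T2 (covers 3 new) → pick T1 (covers 2 new) → pick T4 (covers 1 new). Total picks: 4.

4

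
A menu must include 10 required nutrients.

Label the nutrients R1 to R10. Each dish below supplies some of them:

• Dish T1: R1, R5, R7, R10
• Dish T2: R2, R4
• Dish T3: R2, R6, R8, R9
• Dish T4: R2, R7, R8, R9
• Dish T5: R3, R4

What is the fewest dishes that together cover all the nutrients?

3

Take {T1, T3, T5}. Their union is {R1, R2, R3, R4, R5, R6, R7, R8, R9, R10}, which is all 10 nutrients.
Each dish has at most 4 nutrients, and 2·4 = 8 < 10 — so at least 3 dishes are needed, and 3 is optimal.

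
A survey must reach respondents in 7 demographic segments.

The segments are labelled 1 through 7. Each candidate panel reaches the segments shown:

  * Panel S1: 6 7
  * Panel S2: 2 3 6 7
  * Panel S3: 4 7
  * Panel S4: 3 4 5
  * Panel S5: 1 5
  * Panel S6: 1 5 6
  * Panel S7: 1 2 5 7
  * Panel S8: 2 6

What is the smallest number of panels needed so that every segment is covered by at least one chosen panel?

3

Take {S2, S3, S7}. Their union is {1, 2, 3, 4, 5, 6, 7}, which is all 7 segments.
No 2 of the 8 panels cover everything (all 28 combinations miss at least one segment), so 3 is optimal.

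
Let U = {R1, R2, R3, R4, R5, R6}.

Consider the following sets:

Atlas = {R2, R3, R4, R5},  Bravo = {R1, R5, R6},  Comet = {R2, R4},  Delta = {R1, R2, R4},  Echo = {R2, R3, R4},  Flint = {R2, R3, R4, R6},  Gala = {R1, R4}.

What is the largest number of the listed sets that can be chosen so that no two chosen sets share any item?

Bravo, Echo are pairwise disjoint (Bravo={R1,R5,R6}; Echo={R2,R3,R4}).
Every remaining set overlaps one of these, and no 3 of the listed sets are pairwise disjoint, so 2 is the maximum.

2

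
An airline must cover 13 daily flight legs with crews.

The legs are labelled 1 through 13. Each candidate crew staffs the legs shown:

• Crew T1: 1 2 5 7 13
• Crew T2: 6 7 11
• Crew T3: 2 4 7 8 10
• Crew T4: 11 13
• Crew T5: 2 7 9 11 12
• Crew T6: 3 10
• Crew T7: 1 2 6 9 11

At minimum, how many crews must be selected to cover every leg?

T1 and T2 and T3 and T5 and T6 together: T1 ∪ T2 ∪ T3 ∪ T5 ∪ T6 = {1, 2, 3, 4, 5, 6, 7, 8, 9, 10, 11, 12, 13} — every leg is covered.
No 4 of the 7 crews cover everything (all 35 combinations miss at least one leg), so 5 is optimal.

5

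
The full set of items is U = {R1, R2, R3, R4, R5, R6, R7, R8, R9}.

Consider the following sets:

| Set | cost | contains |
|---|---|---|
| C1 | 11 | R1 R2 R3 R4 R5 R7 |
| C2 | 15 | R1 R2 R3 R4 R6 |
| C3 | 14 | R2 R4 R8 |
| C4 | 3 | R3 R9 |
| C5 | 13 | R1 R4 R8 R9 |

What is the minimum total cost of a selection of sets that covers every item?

C1, C2, C5 together cover every item (C1 ∪ C2 ∪ C5 = {R1, R2, R3, R4, R5, R6, R7, R8, R9}); total cost 11 + 15 + 13 = 39.
The greedy pick C4, C1, C5, C2 costs 42; no covering selection beats 39.

39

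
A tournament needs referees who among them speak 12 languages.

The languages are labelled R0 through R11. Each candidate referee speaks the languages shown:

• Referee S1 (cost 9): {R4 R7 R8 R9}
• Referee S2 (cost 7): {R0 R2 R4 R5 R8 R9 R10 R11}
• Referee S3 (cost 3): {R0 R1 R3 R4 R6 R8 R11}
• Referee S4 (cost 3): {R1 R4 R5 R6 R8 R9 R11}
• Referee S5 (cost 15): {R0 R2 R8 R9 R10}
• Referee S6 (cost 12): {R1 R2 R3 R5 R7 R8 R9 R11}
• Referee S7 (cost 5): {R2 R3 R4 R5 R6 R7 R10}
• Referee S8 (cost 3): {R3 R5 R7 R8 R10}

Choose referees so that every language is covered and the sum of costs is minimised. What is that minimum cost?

11

S3, S4, S7 together cover every language (S3 ∪ S4 ∪ S7 = {R0, R1, R2, R3, R4, R5, R6, R7, R8, R9, R10, R11}); total cost 3 + 3 + 5 = 11.
The greedy pick S3, S8, S4, S7 costs 14; no covering selection beats 11.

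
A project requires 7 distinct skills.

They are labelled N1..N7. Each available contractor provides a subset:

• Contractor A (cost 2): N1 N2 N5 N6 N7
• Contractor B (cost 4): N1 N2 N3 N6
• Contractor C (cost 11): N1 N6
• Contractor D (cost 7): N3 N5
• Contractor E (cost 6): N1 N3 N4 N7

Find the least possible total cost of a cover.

8

A, E together cover every skill (A ∪ E = {N1, N2, N3, N4, N5, N6, N7}); total cost 2 + 6 = 8.
No covering selection has total cost below 8.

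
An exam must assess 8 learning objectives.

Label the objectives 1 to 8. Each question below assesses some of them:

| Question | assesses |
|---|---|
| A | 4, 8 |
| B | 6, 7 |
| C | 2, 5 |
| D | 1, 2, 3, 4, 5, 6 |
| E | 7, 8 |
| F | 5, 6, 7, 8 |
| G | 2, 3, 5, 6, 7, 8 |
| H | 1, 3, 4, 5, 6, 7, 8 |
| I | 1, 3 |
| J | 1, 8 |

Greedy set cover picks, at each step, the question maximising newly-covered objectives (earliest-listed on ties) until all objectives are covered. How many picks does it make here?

Greedy: pick H (covers 7 new) → pick C (covers 1 new). Total picks: 2.

2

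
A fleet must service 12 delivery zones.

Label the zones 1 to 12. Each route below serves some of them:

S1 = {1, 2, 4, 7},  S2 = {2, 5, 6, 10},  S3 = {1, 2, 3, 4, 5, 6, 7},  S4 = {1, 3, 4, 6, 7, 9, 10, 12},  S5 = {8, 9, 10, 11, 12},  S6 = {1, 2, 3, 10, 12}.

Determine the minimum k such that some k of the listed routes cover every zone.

2

S3 and S5 together: S3 ∪ S5 = {1, 2, 3, 4, 5, 6, 7, 8, 9, 10, 11, 12} — every zone is covered.
No single route has all 12 zones (the largest, S4, has 8), so 2 is optimal.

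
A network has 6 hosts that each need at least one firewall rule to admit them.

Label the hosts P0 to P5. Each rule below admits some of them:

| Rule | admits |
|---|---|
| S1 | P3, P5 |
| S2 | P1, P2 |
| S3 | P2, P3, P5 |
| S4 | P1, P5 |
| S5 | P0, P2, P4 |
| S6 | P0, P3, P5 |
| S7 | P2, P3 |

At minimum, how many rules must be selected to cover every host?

3

Take {S3, S4, S5}. Their union is {P0, P1, P2, P3, P4, P5}, which is all 6 hosts.
Only S5 contains P4, so S5 is forced; the remaining 3 hosts need at least 2 more rules (each remaining rule adds at most 2) — so at least 3 rules are needed, and 3 is optimal.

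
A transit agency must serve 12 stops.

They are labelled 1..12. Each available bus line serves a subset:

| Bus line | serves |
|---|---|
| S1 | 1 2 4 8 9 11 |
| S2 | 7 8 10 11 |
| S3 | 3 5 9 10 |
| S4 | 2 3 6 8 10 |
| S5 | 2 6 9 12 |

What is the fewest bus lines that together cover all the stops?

Take {S1, S2, S3, S5}. Their union is {1, 2, 3, 4, 5, 6, 7, 8, 9, 10, 11, 12}, which is all 12 stops.
No 3 of the 5 bus lines cover everything (all 10 combinations miss at least one stop), so 4 is optimal.

4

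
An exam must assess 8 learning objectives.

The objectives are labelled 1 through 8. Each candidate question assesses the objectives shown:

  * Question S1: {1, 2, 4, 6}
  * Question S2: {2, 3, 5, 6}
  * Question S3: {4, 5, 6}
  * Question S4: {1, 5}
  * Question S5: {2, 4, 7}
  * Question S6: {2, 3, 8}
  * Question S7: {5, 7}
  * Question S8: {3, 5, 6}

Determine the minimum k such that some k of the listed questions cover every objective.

Take {S1, S6, S7}. Their union is {1, 2, 3, 4, 5, 6, 7, 8}, which is all 8 objectives.
Only S6 contains 8, so S6 is forced; the remaining 5 objectives need at least 2 more questions (each remaining question adds at most 3) — so at least 3 questions are needed, and 3 is optimal.

3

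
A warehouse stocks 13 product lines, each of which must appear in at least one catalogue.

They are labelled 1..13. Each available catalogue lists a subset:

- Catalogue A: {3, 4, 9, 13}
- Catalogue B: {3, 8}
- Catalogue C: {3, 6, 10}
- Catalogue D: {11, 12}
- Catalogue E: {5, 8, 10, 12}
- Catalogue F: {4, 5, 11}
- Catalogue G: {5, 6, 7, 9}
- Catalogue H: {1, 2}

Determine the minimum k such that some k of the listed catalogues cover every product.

Take {A, D, E, G, H}. Their union is {1, 2, 3, 4, 5, 6, 7, 8, 9, 10, 11, 12, 13}, which is all 13 products.
No 4 of the 8 catalogues cover everything (all 70 combinations miss at least one product), so 5 is optimal.

5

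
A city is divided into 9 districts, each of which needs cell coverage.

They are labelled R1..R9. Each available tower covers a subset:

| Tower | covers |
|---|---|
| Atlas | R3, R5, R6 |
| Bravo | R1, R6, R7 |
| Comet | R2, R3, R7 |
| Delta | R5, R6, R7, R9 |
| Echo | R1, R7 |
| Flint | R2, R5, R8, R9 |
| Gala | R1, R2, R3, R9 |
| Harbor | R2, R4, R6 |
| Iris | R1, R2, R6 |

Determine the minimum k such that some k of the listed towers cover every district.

Take {Bravo, Flint, Gala, Harbor}. Their union is {R1, R2, R3, R4, R5, R6, R7, R8, R9}, which is all 9 districts.
No 3 of the 9 towers cover everything (all 84 combinations miss at least one district), so 4 is optimal.

4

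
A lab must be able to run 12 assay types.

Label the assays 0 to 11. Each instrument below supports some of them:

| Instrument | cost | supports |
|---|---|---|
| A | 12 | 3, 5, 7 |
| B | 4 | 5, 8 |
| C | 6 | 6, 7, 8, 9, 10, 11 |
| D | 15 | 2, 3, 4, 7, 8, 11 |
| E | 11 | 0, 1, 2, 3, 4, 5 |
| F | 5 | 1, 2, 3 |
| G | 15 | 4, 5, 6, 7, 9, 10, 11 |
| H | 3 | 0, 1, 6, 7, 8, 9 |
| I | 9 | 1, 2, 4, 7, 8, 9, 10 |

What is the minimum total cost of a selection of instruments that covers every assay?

C, E together cover every assay (C ∪ E = {0, 1, 2, 3, 4, 5, 6, 7, 8, 9, 10, 11}); total cost 6 + 11 = 17.
The greedy pick H, F, C, B, I costs 27; no covering selection beats 17.

17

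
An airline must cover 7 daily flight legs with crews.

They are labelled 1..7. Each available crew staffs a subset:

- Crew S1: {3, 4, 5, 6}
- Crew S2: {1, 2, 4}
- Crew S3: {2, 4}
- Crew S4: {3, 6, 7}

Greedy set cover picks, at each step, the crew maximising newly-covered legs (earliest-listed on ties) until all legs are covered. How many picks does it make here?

3

Greedy: pick S1 (covers 4 new) → pick S2 (covers 2 new) → pick S4 (covers 1 new). Total picks: 3.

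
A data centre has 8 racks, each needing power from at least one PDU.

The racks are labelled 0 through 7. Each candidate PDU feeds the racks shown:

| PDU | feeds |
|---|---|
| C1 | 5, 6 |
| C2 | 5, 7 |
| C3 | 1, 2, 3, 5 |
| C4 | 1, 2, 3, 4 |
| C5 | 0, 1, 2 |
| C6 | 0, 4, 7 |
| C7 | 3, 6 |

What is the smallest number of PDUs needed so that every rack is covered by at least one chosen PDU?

3

Take {C3, C6, C7}. Their union is {0, 1, 2, 3, 4, 5, 6, 7}, which is all 8 racks.
No 2 of the 7 PDUs cover everything (all 21 combinations miss at least one rack), so 3 is optimal.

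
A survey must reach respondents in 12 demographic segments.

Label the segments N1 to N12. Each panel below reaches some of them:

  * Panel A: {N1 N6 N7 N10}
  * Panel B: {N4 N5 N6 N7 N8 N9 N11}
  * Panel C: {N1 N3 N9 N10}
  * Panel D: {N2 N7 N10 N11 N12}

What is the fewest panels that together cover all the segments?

3

Take {B, C, D}. Their union is {N1, N2, N3, N4, N5, N6, N7, N8, N9, N10, N11, N12}, which is all 12 segments.
Only D contains N2, so D is forced; the remaining 7 segments need at least 2 more panels (each remaining panel adds at most 5) — so at least 3 panels are needed, and 3 is optimal.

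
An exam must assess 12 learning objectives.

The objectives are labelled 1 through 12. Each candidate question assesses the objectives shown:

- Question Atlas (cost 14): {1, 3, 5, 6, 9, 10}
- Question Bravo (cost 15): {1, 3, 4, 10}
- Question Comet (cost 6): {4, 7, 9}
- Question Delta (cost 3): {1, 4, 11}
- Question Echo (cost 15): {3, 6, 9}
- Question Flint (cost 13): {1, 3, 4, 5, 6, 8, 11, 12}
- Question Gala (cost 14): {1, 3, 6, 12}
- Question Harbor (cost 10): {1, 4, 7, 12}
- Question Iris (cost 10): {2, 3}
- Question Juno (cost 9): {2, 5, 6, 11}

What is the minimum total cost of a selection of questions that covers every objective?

Atlas, Comet, Flint, Juno together cover every objective (Atlas ∪ Comet ∪ Flint ∪ Juno = {1, 2, 3, 4, 5, 6, 7, 8, 9, 10, 11, 12}); total cost 14 + 6 + 13 + 9 = 42.
The greedy pick Delta, Flint, Comet, Juno, Atlas costs 45; no covering selection beats 42.

42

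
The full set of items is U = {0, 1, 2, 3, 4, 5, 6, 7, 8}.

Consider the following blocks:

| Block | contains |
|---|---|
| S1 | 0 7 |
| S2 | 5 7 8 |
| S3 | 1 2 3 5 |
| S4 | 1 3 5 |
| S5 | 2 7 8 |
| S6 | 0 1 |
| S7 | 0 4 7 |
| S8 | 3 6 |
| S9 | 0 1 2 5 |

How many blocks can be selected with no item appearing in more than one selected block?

3

S2, S6, S8 are pairwise disjoint (S2={5,7,8}; S6={0,1}; S8={3,6}).
Every remaining block overlaps one of these, and no 4 of the listed blocks are pairwise disjoint, so 3 is the maximum.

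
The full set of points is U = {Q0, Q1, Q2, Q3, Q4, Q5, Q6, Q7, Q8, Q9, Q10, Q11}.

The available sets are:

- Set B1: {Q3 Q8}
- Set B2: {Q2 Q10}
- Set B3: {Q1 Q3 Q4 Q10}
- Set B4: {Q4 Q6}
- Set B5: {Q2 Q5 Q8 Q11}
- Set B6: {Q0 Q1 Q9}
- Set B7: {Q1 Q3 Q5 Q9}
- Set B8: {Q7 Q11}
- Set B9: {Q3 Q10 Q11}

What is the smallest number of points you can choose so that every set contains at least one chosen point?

Take H = {Q0, Q2, Q3, Q6, Q7}. Each listed set contains at least one of these, so H is a hitting set of size 5.
The sets B1, B2, B4, B6, B8 are pairwise disjoint, so any hitting set needs a separate point for each — at least 5. Hence 5 is optimal.

5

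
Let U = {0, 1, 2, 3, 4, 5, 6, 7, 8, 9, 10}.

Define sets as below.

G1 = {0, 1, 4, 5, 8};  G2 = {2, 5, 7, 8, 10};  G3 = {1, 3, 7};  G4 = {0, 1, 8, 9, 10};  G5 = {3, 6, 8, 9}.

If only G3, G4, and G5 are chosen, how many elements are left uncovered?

Union of G3, G4, G5 = {0, 1, 3, 6, 7, 8, 9, 10}.
Not covered: 2, 4, 5 — 3 elements.

3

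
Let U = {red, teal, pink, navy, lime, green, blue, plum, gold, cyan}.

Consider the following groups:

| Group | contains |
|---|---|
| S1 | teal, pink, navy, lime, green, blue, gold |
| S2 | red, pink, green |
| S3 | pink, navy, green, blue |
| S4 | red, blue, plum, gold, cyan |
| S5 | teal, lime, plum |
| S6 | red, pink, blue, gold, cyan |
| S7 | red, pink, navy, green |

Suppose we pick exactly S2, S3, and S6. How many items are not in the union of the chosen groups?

Union of S2, S3, S6 = {red, pink, navy, green, blue, gold, cyan}.
Not covered: teal, lime, plum — 3 items.

3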